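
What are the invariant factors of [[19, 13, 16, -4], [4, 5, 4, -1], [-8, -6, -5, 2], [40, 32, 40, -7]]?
The Jordan structure of A has elementary divisors (x - 3)^3, (x - 3). Arranging the block sizes at each eigenvalue in decreasing order and taking row products gives the invariant factors.

Invariant factors (smallest first, each dividing the next): x - 3, (x - 3)^3.

Check: the last factor (x - 3)^3 is the minimal polynomial, and the product (x - 3)^4 is the characteristic polynomial.

x - 3, (x - 3)^3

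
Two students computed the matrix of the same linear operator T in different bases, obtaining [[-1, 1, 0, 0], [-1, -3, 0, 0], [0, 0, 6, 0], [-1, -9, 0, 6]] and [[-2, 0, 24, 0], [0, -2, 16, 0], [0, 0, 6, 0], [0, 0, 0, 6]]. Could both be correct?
No.

Both have characteristic polynomial (x - 6)^2(x + 2)^2, but the minimal polynomial of A is (x - 6)(x + 2)^2 while the minimal polynomial of B is (x - 6)(x + 2). The minimal polynomial is a similarity invariant, so A and B are not similar.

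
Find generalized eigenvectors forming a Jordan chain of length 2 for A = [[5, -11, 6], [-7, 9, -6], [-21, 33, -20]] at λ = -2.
We seek v_1 ∈ ker((A + 2I)^2) \ ker(A + 2I), then set v_{i+1} = (A + 2I) v_i.

One such chain is v_1 = [[-2, -3, -3]]^T, v_2 = [[1, -1, -3]]^T. Check: (A + 2I) v_2 = [[0, 0, 0]]^T = 0.

v_1 = [[-2, -3, -3]]^T, v_2 = [[1, -1, -3]]^T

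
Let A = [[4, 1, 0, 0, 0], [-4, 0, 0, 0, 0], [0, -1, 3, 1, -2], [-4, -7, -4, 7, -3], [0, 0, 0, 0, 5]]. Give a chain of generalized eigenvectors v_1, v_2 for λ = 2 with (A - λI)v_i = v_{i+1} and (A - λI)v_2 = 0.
We seek v_1 ∈ ker((A - 2I)^2) \ ker(A - 2I), then set v_{i+1} = (A - 2I) v_i.

One such chain is v_1 = [[0, 1, 0, 1, 0]]^T, v_2 = [[1, -2, 0, -2, 0]]^T. Check: (A - 2I) v_2 = [[0, 0, 0, 0, 0]]^T = 0.

v_1 = [[0, 1, 0, 1, 0]]^T, v_2 = [[1, -2, 0, -2, 0]]^T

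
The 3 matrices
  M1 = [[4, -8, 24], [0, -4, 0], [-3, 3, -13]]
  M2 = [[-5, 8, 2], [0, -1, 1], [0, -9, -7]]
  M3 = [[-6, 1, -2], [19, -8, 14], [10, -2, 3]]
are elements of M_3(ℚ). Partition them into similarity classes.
3 classes: {M1}, {M2}, {M3}

Characteristic polynomials: χ_{M1} = (x + 4)^2(x + 5), χ_{M2} = (x + 4)^2(x + 5), χ_{M3} = (x + 1)(x + 5)^2.

{M1}: invariant factors x + 4, (x + 4)(x + 5).

{M2}: invariant factors (x + 4)^2(x + 5).

{M3}: invariant factors (x + 1)(x + 5)^2.

Matrices are similar if and only if their invariant-factor lists agree; the partition into similarity classes is {M1}, {M2}, {M3}.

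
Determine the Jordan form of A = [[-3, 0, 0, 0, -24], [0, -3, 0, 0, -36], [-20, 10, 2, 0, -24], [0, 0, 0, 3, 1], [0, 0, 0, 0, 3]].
J = [[-3, 0, 0, 0, 0], [0, -3, 0, 0, 0], [0, 0, 2, 0, 0], [0, 0, 0, 3, 1], [0, 0, 0, 0, 3]]

The characteristic polynomial is det(xI - A) = (x - 3)^2(x - 2)(x + 3)^2, so the eigenvalues are -3 (algebraic multiplicity 2), 2 (algebraic multiplicity 1), 3 (algebraic multiplicity 2).

For λ = -3: rank(A + 3I) = 3. The eigenspace has dimension 5 - 3 = 2, so there are 2 Jordan blocks; the rank sequence gives block sizes [1, 1].

For λ = 2: algebraic multiplicity 1 gives one 1×1 block.

For λ = 3: rank(A - 3I) = 4, rank((A - 3I)^2) = 3. The eigenspace has dimension 5 - 4 = 1, so there is 1 Jordan block; the rank sequence gives block sizes [2].

Assembling the blocks gives the Jordan form J above.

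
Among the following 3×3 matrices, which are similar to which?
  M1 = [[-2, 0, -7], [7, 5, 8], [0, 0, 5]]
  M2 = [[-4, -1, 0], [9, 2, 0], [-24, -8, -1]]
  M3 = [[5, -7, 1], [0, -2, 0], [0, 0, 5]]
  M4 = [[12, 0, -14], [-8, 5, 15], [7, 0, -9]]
Characteristic polynomials: χ_{M1} = (x - 5)^2(x + 2), χ_{M2} = (x + 1)^3, χ_{M3} = (x - 5)^2(x + 2), χ_{M4} = (x - 5)^2(x + 2).

{M1, M3, M4}: invariant factors (x - 5)^2(x + 2).

{M2}: invariant factors x + 1, (x + 1)^2.

Matrices are similar if and only if their invariant-factor lists agree; the partition into similarity classes is {M1, M3, M4}, {M2}.

2 classes: {M1, M3, M4}, {M2}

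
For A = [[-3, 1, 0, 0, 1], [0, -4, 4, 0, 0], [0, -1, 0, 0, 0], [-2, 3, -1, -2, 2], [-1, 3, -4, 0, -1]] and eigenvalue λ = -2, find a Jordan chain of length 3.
v_1 = [[0, 1, 1, 0, -1]]^T, v_2 = [[0, 2, 1, 0, -2]]^T, v_3 = [[0, 0, 0, 1, 0]]^T

We seek v_1 ∈ ker((A + 2I)^3) \ ker((A + 2I)^2), then set v_{i+1} = (A + 2I) v_i.

One such chain is v_1 = [[0, 1, 1, 0, -1]]^T, v_2 = [[0, 2, 1, 0, -2]]^T, v_3 = [[0, 0, 0, 1, 0]]^T. Check: (A + 2I) v_3 = [[0, 0, 0, 0, 0]]^T = 0.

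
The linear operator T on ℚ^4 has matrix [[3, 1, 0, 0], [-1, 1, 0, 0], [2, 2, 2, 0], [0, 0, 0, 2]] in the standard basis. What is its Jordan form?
J = [[2, 1, 0, 0], [0, 2, 0, 0], [0, 0, 2, 0], [0, 0, 0, 2]]

The characteristic polynomial is det(xI - A) = (x - 2)^4, so the eigenvalues are 2 (algebraic multiplicity 4).

For λ = 2: rank(A - 2I) = 1, rank((A - 2I)^2) = 0. The eigenspace has dimension 4 - 1 = 3, so there are 3 Jordan blocks; the rank sequence gives block sizes [2, 1, 1].

Assembling the blocks gives the Jordan form J above.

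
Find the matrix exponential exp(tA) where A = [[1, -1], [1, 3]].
e^{tA} = [[(1 - t)*e^{2*t}, -t*e^{2*t}], [t*e^{2*t}, (t + 1)*e^{2*t}]]

A has Jordan form J = [[2, 1], [0, 2]] with A = PJP^{-1}, so e^{tA} = P e^{tJ} P^{-1}.

For a Jordan block J_k(λ), e^{tJ_k(λ)} = e^{λt} · (I + tN + t^2 N^2/2! + ... + t^{k-1} N^{k-1}/(k-1)!) where N is the nilpotent superdiagonal part.

Assembling the blocks and conjugating back gives the entries of e^{tA} as shown above.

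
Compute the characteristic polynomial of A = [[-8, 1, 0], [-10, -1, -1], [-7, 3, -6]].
χ_A(x) = (x + 5)^3

xI - A = [[x + 8, -1, 0], [10, x + 1, 1], [7, -3, x + 6]].

Expanding det(xI - A) along the first row:
det(xI - A) = + (x + 8)·det([[x + 1, 1], [-3, x + 6]]) - (-1)·det([[10, 1], [7, x + 6]]) + (0)·det([[10, x + 1], [7, -3]]).

Evaluating gives χ_A(x) = x^3 + 15x^2 + 75x + 125 = (x + 5)^3.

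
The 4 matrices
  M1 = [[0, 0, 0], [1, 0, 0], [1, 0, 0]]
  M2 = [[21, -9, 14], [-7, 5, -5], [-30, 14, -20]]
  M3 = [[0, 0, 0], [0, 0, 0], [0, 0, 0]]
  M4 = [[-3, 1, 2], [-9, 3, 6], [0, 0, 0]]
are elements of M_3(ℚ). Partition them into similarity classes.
Characteristic polynomials: χ_{M1} = x^3, χ_{M2} = (x - 2)^3, χ_{M3} = x^3, χ_{M4} = x^3.

{M1, M4}: invariant factors x, x^2.

{M2}: invariant factors (x - 2)^3.

{M3}: invariant factors x, x, x.

Matrices are similar if and only if their invariant-factor lists agree; the partition into similarity classes is {M1, M4}, {M2}, {M3}.

3 classes: {M1, M4}, {M2}, {M3}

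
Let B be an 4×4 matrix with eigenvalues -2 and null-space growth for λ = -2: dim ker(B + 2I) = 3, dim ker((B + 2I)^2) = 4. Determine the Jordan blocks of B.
Jordan blocks: (-2, 2), (-2, 1), (-2, 1)

λ = -2: successive nullity increments [3, 1] count blocks of size ≥ k; block sizes are [2, 1, 1].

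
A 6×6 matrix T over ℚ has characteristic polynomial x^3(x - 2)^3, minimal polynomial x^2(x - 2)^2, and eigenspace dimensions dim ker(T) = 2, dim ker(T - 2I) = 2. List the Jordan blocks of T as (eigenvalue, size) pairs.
λ = 0: algebraic multiplicity 3 (exponent in χ_T), largest block size 2 (exponent in m_T), 2 blocks (geometric multiplicity). These force block sizes [2, 1].
λ = 2: algebraic multiplicity 3 (exponent in χ_T), largest block size 2 (exponent in m_T), 2 blocks (geometric multiplicity). These force block sizes [2, 1].

Jordan blocks: (0, 2), (0, 1), (2, 2), (2, 1)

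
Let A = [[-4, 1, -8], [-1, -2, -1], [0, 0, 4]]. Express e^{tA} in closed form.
e^{tA} = [[(1 - t)*e^{-3*t}, t*e^{-3*t}, (-t - e^{7*t} + 1)*e^{-3*t}], [-t*e^{-3*t}, (t + 1)*e^{-3*t}, -t*e^{-3*t}], [0, 0, e^{4*t}]]

A has Jordan form J = [[-3, 1, 0], [0, -3, 0], [0, 0, 4]] with A = PJP^{-1}, so e^{tA} = P e^{tJ} P^{-1}.

For a Jordan block J_k(λ), e^{tJ_k(λ)} = e^{λt} · (I + tN + t^2 N^2/2! + ... + t^{k-1} N^{k-1}/(k-1)!) where N is the nilpotent superdiagonal part.

Assembling the blocks and conjugating back gives the entries of e^{tA} as shown above.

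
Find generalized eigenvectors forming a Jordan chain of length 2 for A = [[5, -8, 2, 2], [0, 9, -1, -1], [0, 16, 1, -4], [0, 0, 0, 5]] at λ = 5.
We seek v_1 ∈ ker((A - 5I)^2) \ ker(A - 5I), then set v_{i+1} = (A - 5I) v_i.

One such chain is v_1 = [[-1, 1, 3, 0]]^T, v_2 = [[-2, 1, 4, 0]]^T. Check: (A - 5I) v_2 = [[0, 0, 0, 0]]^T = 0.

v_1 = [[-1, 1, 3, 0]]^T, v_2 = [[-2, 1, 4, 0]]^T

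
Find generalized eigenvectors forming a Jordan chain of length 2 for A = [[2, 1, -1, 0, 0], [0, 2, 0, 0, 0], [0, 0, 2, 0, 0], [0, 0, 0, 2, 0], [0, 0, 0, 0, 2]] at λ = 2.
We seek v_1 ∈ ker((A - 2I)^2) \ ker(A - 2I), then set v_{i+1} = (A - 2I) v_i.

One such chain is v_1 = [[0, 0, -1, 0, 0]]^T, v_2 = [[1, 0, 0, 0, 0]]^T. Check: (A - 2I) v_2 = [[0, 0, 0, 0, 0]]^T = 0.

v_1 = [[0, 0, -1, 0, 0]]^T, v_2 = [[1, 0, 0, 0, 0]]^T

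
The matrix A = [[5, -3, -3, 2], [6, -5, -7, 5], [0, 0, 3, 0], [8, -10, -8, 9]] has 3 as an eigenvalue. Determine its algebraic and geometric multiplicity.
algebraic multiplicity 4, geometric multiplicity 2

The characteristic polynomial is (x - 3)^4, so the factor x - 3 appears with exponent 4: the algebraic multiplicity is 4.

rank(A - 3I) = 2, so the eigenspace has dimension 4 - 2 = 2: the geometric multiplicity is 2.

Since 2 < 4, A is not diagonalizable.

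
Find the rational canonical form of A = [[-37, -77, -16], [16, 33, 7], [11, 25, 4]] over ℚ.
The invariant factors of A (the non-unit diagonal entries of the Smith normal form of xI - A over ℚ[x]) are x^3 - 4x + 2, each dividing the next. The characteristic polynomial is their product, x^3 - 4x + 2.

The rational canonical form is the block-diagonal matrix of companion matrices C(f_i):
R = [[0, 0, -2], [1, 0, 4], [0, 1, 0]].

Note the characteristic polynomial does not split into linear factors over ℚ, so A has no Jordan form over ℚ; the rational canonical form exists over any field.

R = [[0, 0, -2], [1, 0, 4], [0, 1, 0]]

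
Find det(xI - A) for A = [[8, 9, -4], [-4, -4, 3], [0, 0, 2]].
xI - A = [[x - 8, -9, 4], [4, x + 4, -3], [0, 0, x - 2]].

Expanding det(xI - A) along the first row:
det(xI - A) = + (x - 8)·det([[x + 4, -3], [0, x - 2]]) - (-9)·det([[4, -3], [0, x - 2]]) + (4)·det([[4, x + 4], [0, 0]]).

Evaluating gives χ_A(x) = x^3 - 6x^2 + 12x - 8 = (x - 2)^3.

χ_A(x) = (x - 2)^3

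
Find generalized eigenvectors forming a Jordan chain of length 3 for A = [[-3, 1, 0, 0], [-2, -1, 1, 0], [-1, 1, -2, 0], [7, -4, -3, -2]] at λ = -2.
v_1 = [[2, 2, 3, -7]]^T, v_2 = [[0, 1, 0, -3]]^T, v_3 = [[1, 1, 1, -4]]^T

We seek v_1 ∈ ker((A + 2I)^3) \ ker((A + 2I)^2), then set v_{i+1} = (A + 2I) v_i.

One such chain is v_1 = [[2, 2, 3, -7]]^T, v_2 = [[0, 1, 0, -3]]^T, v_3 = [[1, 1, 1, -4]]^T. Check: (A + 2I) v_3 = [[0, 0, 0, 0]]^T = 0.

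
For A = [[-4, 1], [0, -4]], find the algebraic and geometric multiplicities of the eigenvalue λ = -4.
The characteristic polynomial is (x + 4)^2, so the factor x + 4 appears with exponent 2: the algebraic multiplicity is 2.

rank(A + 4I) = 1, so the eigenspace has dimension 2 - 1 = 1: the geometric multiplicity is 1.

Since 1 < 2, A is not diagonalizable.

algebraic multiplicity 2, geometric multiplicity 1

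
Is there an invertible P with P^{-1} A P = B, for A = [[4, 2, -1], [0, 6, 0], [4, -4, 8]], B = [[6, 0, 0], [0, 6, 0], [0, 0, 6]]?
No.

Both have characteristic polynomial (x - 6)^3, but the minimal polynomial of A is (x - 6)^2 while the minimal polynomial of B is x - 6. The minimal polynomial is a similarity invariant, so A and B are not similar.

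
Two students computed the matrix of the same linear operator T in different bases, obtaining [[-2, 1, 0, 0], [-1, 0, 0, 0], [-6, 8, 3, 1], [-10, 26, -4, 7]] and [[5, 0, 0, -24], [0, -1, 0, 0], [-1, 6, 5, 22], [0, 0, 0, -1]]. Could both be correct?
Both have characteristic polynomial (x - 5)^2(x + 1)^2, but the minimal polynomial of A is (x - 5)^2(x + 1)^2 while the minimal polynomial of B is (x - 5)^2(x + 1). The minimal polynomial is a similarity invariant, so A and B are not similar.

No.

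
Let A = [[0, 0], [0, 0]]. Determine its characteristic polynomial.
χ_A(x) = x^2

xI - A = [[x, 0], [0, x]].

Expanding det(xI - A) along the first row:
det(xI - A) = + (x)·det([[x]]) - (0)·det([[0]]).

Evaluating gives χ_A(x) = x^2.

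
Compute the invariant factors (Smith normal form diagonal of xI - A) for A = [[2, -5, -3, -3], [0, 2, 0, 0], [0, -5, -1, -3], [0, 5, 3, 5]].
The Jordan structure of A has elementary divisors (x - 2)^2, (x - 2), (x - 2). Arranging the block sizes at each eigenvalue in decreasing order and taking row products gives the invariant factors.

Invariant factors (smallest first, each dividing the next): x - 2, x - 2, (x - 2)^2.

Check: the last factor (x - 2)^2 is the minimal polynomial, and the product (x - 2)^4 is the characteristic polynomial.

x - 2, x - 2, (x - 2)^2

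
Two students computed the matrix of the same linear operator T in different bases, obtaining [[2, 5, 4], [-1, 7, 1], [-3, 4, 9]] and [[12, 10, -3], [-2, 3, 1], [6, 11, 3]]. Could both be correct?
Yes.

Two matrices over a field are similar if and only if they have the same invariant factors.

Both A and B have characteristic polynomial (x - 6)^3 and minimal polynomial (x - 6)^3. Computing further, both have invariant factors (x - 6)^3. Hence A and B are similar.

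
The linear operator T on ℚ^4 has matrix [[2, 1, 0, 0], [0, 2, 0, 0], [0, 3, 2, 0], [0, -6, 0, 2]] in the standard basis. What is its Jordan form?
J = [[2, 1, 0, 0], [0, 2, 0, 0], [0, 0, 2, 0], [0, 0, 0, 2]]

The characteristic polynomial is det(xI - A) = (x - 2)^4, so the eigenvalues are 2 (algebraic multiplicity 4).

For λ = 2: rank(A - 2I) = 1, rank((A - 2I)^2) = 0. The eigenspace has dimension 4 - 1 = 3, so there are 3 Jordan blocks; the rank sequence gives block sizes [2, 1, 1].

Assembling the blocks gives the Jordan form J above.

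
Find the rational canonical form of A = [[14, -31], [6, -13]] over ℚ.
R = [[0, -4], [1, 1]]

The invariant factors of A (the non-unit diagonal entries of the Smith normal form of xI - A over ℚ[x]) are x^2 - x + 4, each dividing the next. The characteristic polynomial is their product, x^2 - x + 4.

The rational canonical form is the block-diagonal matrix of companion matrices C(f_i):
R = [[0, -4], [1, 1]].

Note the characteristic polynomial does not split into linear factors over ℚ, so A has no Jordan form over ℚ; the rational canonical form exists over any field.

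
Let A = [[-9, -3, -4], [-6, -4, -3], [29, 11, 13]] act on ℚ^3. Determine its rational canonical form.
R = [[0, 0, -2], [1, 0, 2], [0, 1, 0]]

The invariant factors of A (the non-unit diagonal entries of the Smith normal form of xI - A over ℚ[x]) are x^3 - 2x + 2, each dividing the next. The characteristic polynomial is their product, x^3 - 2x + 2.

The rational canonical form is the block-diagonal matrix of companion matrices C(f_i):
R = [[0, 0, -2], [1, 0, 2], [0, 1, 0]].

Note the characteristic polynomial does not split into linear factors over ℚ, so A has no Jordan form over ℚ; the rational canonical form exists over any field.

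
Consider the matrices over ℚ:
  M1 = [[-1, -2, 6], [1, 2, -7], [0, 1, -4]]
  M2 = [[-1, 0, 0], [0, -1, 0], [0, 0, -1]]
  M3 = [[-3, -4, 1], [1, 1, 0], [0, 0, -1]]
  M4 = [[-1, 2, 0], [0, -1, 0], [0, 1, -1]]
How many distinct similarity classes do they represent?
Characteristic polynomials: χ_{M1} = (x + 1)^3, χ_{M2} = (x + 1)^3, χ_{M3} = (x + 1)^3, χ_{M4} = (x + 1)^3.

{M1, M3}: invariant factors (x + 1)^3.

{M2}: invariant factors x + 1, x + 1, x + 1.

{M4}: invariant factors x + 1, (x + 1)^2.

Matrices are similar if and only if their invariant-factor lists agree; the partition into similarity classes is {M1, M3}, {M2}, {M4}.

3 classes: {M1, M3}, {M2}, {M4}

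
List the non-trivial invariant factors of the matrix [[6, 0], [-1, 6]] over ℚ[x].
The Jordan structure of A has elementary divisors (x - 6)^2. Arranging the block sizes at each eigenvalue in decreasing order and taking row products gives the invariant factors.

Invariant factors (smallest first, each dividing the next): (x - 6)^2.

Check: the last factor (x - 6)^2 is the minimal polynomial, and the product (x - 6)^2 is the characteristic polynomial.

(x - 6)^2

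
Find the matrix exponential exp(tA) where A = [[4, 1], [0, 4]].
A has Jordan form J = [[4, 1], [0, 4]] with A = PJP^{-1}, so e^{tA} = P e^{tJ} P^{-1}.

For a Jordan block J_k(λ), e^{tJ_k(λ)} = e^{λt} · (I + tN + t^2 N^2/2! + ... + t^{k-1} N^{k-1}/(k-1)!) where N is the nilpotent superdiagonal part.

Assembling the blocks and conjugating back gives the entries of e^{tA} as shown above.

e^{tA} = [[e^{4*t}, t*e^{4*t}], [0, e^{4*t}]]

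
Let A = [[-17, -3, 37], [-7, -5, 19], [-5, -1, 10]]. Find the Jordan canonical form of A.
The characteristic polynomial is det(xI - A) = (x + 4)^3, so the eigenvalues are -4 (algebraic multiplicity 3).

For λ = -4: rank(A + 4I) = 2, rank((A + 4I)^2) = 1, rank((A + 4I)^3) = 0. The eigenspace has dimension 3 - 2 = 1, so there is 1 Jordan block; the rank sequence gives block sizes [3].

Assembling the blocks gives the Jordan form J above.

J = [[-4, 1, 0], [0, -4, 1], [0, 0, -4]]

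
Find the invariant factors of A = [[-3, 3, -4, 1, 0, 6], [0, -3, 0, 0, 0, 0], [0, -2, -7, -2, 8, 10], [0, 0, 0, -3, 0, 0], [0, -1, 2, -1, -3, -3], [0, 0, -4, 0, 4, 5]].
x + 3, x + 3, (x + 1)^2(x + 3)^2

The Jordan structure of A has elementary divisors (x + 3)^2, (x + 3), (x + 3), (x + 1)^2. Arranging the block sizes at each eigenvalue in decreasing order and taking row products gives the invariant factors.

Invariant factors (smallest first, each dividing the next): x + 3, x + 3, (x + 1)^2(x + 3)^2.

Check: the last factor (x + 1)^2(x + 3)^2 is the minimal polynomial, and the product (x + 1)^2(x + 3)^4 is the characteristic polynomial.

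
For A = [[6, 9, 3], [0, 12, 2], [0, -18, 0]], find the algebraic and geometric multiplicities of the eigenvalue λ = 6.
The characteristic polynomial is (x - 6)^3, so the factor x - 6 appears with exponent 3: the algebraic multiplicity is 3.

rank(A - 6I) = 1, so the eigenspace has dimension 3 - 1 = 2: the geometric multiplicity is 2.

Since 2 < 3, A is not diagonalizable.

algebraic multiplicity 3, geometric multiplicity 2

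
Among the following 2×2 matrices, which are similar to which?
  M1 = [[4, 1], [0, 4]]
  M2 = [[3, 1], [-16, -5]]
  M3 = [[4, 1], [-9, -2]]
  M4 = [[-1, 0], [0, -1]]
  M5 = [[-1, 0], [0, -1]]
Characteristic polynomials: χ_{M1} = (x - 4)^2, χ_{M2} = (x + 1)^2, χ_{M3} = (x - 1)^2, χ_{M4} = (x + 1)^2, χ_{M5} = (x + 1)^2.

{M1}: invariant factors (x - 4)^2.

{M2}: invariant factors (x + 1)^2.

{M3}: invariant factors (x - 1)^2.

{M4, M5}: invariant factors x + 1, x + 1.

Matrices are similar if and only if their invariant-factor lists agree; the partition into similarity classes is {M1}, {M2}, {M3}, {M4, M5}.

4 classes: {M1}, {M2}, {M3}, {M4, M5}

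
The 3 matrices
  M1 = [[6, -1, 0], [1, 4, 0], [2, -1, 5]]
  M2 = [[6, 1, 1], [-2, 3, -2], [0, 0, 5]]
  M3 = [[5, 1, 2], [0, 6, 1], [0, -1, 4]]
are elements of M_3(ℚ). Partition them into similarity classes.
Characteristic polynomials: χ_{M1} = (x - 5)^3, χ_{M2} = (x - 5)^2(x - 4), χ_{M3} = (x - 5)^3.

{M1, M3}: invariant factors (x - 5)^3.

{M2}: invariant factors x - 5, (x - 5)(x - 4).

Matrices are similar if and only if their invariant-factor lists agree; the partition into similarity classes is {M1, M3}, {M2}.

2 classes: {M1, M3}, {M2}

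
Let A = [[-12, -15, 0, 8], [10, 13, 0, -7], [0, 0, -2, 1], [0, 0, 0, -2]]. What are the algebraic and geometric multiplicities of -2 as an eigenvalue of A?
The characteristic polynomial is (x - 3)(x + 2)^3, so the factor x + 2 appears with exponent 3: the algebraic multiplicity is 3.

rank(A + 2I) = 2, so the eigenspace has dimension 4 - 2 = 2: the geometric multiplicity is 2.

Since 2 < 3, A is not diagonalizable.

algebraic multiplicity 3, geometric multiplicity 2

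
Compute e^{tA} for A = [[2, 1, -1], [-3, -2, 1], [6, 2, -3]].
A has Jordan form J = [[-1, 1, 0], [0, -1, 0], [0, 0, -1]] with A = PJP^{-1}, so e^{tA} = P e^{tJ} P^{-1}.

For a Jordan block J_k(λ), e^{tJ_k(λ)} = e^{λt} · (I + tN + t^2 N^2/2! + ... + t^{k-1} N^{k-1}/(k-1)!) where N is the nilpotent superdiagonal part.

Assembling the blocks and conjugating back gives the entries of e^{tA} as shown above.

e^{tA} = [[(3*t + 1)*e^{-t}, t*e^{-t}, -t*e^{-t}], [-3*t*e^{-t}, (1 - t)*e^{-t}, t*e^{-t}], [6*t*e^{-t}, 2*t*e^{-t}, (1 - 2*t)*e^{-t}]]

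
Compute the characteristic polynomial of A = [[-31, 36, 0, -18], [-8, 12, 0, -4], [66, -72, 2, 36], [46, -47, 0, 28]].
xI - A = [[x + 31, -36, 0, 18], [8, x - 12, 0, 4], [-66, 72, x - 2, -36], [-46, 47, 0, x - 28]].

Expanding det(xI - A) along the first row:
det(xI - A) = + (x + 31)·det([[x - 12, 0, 4], [72, x - 2, -36], [47, 0, x - 28]]) - (-36)·det([[8, 0, 4], [-66, x - 2, -36], [-46, 0, x - 28]]) + (0)·det([[8, x - 12, 4], [-66, 72, -36], [-46, 47, x - 28]]) - (18)·det([[8, x - 12, 0], [-66, 72, x - 2], [-46, 47, 0]]).

Evaluating gives χ_A(x) = x^4 - 11x^3 + 42x^2 - 68x + 40 = (x - 5)(x - 2)^3.

χ_A(x) = (x - 5)(x - 2)^3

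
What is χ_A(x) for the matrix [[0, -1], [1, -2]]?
χ_A(x) = (x + 1)^2

xI - A = [[x, 1], [-1, x + 2]].

Expanding det(xI - A) along the first row:
det(xI - A) = + (x)·det([[x + 2]]) - (1)·det([[-1]]).

Evaluating gives χ_A(x) = x^2 + 2x + 1 = (x + 1)^2.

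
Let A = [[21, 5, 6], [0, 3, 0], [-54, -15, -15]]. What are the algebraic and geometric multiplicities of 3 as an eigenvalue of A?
The characteristic polynomial is (x - 3)^3, so the factor x - 3 appears with exponent 3: the algebraic multiplicity is 3.

rank(A - 3I) = 1, so the eigenspace has dimension 3 - 1 = 2: the geometric multiplicity is 2.

Since 2 < 3, A is not diagonalizable.

algebraic multiplicity 3, geometric multiplicity 2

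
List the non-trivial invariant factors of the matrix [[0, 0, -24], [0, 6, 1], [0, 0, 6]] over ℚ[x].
The Jordan structure of A has elementary divisors x, (x - 6)^2. Arranging the block sizes at each eigenvalue in decreasing order and taking row products gives the invariant factors.

Invariant factors (smallest first, each dividing the next): x(x - 6)^2.

Check: the last factor x(x - 6)^2 is the minimal polynomial, and the product x(x - 6)^2 is the characteristic polynomial.

x(x - 6)^2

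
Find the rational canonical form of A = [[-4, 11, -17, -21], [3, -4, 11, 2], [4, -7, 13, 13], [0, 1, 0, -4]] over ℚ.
The invariant factors of A (the non-unit diagonal entries of the Smith normal form of xI - A over ℚ[x]) are (x - 1)(x^3 + 2x - 4), each dividing the next. The characteristic polynomial is their product, (x - 1)(x^3 + 2x - 4).

The rational canonical form is the block-diagonal matrix of companion matrices C(f_i):
R = [[0, 0, 0, -4], [1, 0, 0, 6], [0, 1, 0, -2], [0, 0, 1, 1]].

Note the characteristic polynomial does not split into linear factors over ℚ, so A has no Jordan form over ℚ; the rational canonical form exists over any field.

R = [[0, 0, 0, -4], [1, 0, 0, 6], [0, 1, 0, -2], [0, 0, 1, 1]]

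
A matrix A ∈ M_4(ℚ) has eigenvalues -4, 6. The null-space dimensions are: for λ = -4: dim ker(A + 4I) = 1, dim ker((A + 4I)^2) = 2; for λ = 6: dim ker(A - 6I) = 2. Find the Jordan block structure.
Jordan blocks: (-4, 2), (6, 1), (6, 1)

λ = -4: successive nullity increments [1, 1] count blocks of size ≥ k; block sizes are [2].
λ = 6: successive nullity increments [2] count blocks of size ≥ k; block sizes are [1, 1].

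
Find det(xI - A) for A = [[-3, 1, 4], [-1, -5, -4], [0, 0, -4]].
xI - A = [[x + 3, -1, -4], [1, x + 5, 4], [0, 0, x + 4]].

Expanding det(xI - A) along the first row:
det(xI - A) = + (x + 3)·det([[x + 5, 4], [0, x + 4]]) - (-1)·det([[1, 4], [0, x + 4]]) + (-4)·det([[1, x + 5], [0, 0]]).

Evaluating gives χ_A(x) = x^3 + 12x^2 + 48x + 64 = (x + 4)^3.

χ_A(x) = (x + 4)^3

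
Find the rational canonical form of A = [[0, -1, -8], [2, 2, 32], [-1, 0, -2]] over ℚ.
R = [[0, 0, 12], [1, 0, 10], [0, 1, 0]]

The invariant factors of A (the non-unit diagonal entries of the Smith normal form of xI - A over ℚ[x]) are (x + 2)(x^2 - 2x - 6), each dividing the next. The characteristic polynomial is their product, (x + 2)(x^2 - 2x - 6).

The rational canonical form is the block-diagonal matrix of companion matrices C(f_i):
R = [[0, 0, 12], [1, 0, 10], [0, 1, 0]].

Note the characteristic polynomial does not split into linear factors over ℚ, so A has no Jordan form over ℚ; the rational canonical form exists over any field.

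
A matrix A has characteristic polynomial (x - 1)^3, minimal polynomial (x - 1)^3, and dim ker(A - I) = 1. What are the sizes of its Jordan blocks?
λ = 1: algebraic multiplicity 3 (exponent in χ_A), largest block size 3 (exponent in m_A), 1 block (geometric multiplicity). This forces block sizes [3].

Jordan blocks: (1, 3)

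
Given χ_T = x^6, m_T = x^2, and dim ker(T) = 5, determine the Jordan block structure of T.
Jordan blocks: (0, 2), (0, 1), (0, 1), (0, 1), (0, 1)

λ = 0: algebraic multiplicity 6 (exponent in χ_T), largest block size 2 (exponent in m_T), 5 blocks (geometric multiplicity). These force block sizes [2, 1, 1, 1, 1].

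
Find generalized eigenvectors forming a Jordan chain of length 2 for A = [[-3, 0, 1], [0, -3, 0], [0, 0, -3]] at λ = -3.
v_1 = [[-1, 1, 1]]^T, v_2 = [[1, 0, 0]]^T

We seek v_1 ∈ ker((A + 3I)^2) \ ker(A + 3I), then set v_{i+1} = (A + 3I) v_i.

One such chain is v_1 = [[-1, 1, 1]]^T, v_2 = [[1, 0, 0]]^T. Check: (A + 3I) v_2 = [[0, 0, 0]]^T = 0.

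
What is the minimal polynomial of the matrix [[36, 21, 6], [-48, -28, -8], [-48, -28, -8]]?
The characteristic polynomial factors as x^3. The minimal polynomial is ∏(x - λ)^{k_λ} where k_λ is the size of the largest Jordan block at λ.

For λ = 0: rank(A) = 1, and the largest Jordan block has size 2 (the smallest k with rank(A^k) = rank(A^(k+1))).

So m_A(x) = x^2.

m_A(x) = x^2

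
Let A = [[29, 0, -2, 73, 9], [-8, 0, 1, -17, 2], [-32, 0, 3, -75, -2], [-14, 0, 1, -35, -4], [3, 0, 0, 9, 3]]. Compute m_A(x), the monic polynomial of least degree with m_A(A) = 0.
m_A(x) = x^3

The characteristic polynomial factors as x^5. The minimal polynomial is ∏(x - λ)^{k_λ} where k_λ is the size of the largest Jordan block at λ.

For λ = 0: rank(A) = 2, and the largest Jordan block has size 3 (the smallest k with rank(A^k) = rank(A^(k+1))).

So m_A(x) = x^3.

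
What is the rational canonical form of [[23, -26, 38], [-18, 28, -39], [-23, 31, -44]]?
R = [[0, 0, 9], [1, 0, -15], [0, 1, 7]]

The invariant factors of A (the non-unit diagonal entries of the Smith normal form of xI - A over ℚ[x]) are (x - 3)^2(x - 1), each dividing the next. The characteristic polynomial is their product, (x - 3)^2(x - 1).

The rational canonical form is the block-diagonal matrix of companion matrices C(f_i):
R = [[0, 0, 9], [1, 0, -15], [0, 1, 7]].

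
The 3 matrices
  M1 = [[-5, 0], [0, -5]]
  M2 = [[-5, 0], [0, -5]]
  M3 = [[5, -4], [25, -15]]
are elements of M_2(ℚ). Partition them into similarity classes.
Characteristic polynomials: χ_{M1} = (x + 5)^2, χ_{M2} = (x + 5)^2, χ_{M3} = (x + 5)^2.

{M1, M2}: invariant factors x + 5, x + 5.

{M3}: invariant factors (x + 5)^2.

Matrices are similar if and only if their invariant-factor lists agree; the partition into similarity classes is {M1, M2}, {M3}.

2 classes: {M1, M2}, {M3}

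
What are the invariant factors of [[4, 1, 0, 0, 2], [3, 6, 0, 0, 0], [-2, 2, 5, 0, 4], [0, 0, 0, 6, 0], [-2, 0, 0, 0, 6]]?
(x - 6)(x - 5), (x - 6)(x - 5)^2

The Jordan structure of A has elementary divisors (x - 5)^2, (x - 5), (x - 6), (x - 6). Arranging the block sizes at each eigenvalue in decreasing order and taking row products gives the invariant factors.

Invariant factors (smallest first, each dividing the next): (x - 6)(x - 5), (x - 6)(x - 5)^2.

Check: the last factor (x - 6)(x - 5)^2 is the minimal polynomial, and the product (x - 6)^2(x - 5)^3 is the characteristic polynomial.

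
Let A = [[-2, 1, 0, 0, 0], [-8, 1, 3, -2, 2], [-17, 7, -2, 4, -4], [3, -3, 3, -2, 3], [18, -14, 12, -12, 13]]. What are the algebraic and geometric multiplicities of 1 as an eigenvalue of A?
The characteristic polynomial is (x - 4)(x - 1)^4, so the factor x - 1 appears with exponent 4: the algebraic multiplicity is 4.

rank(A - I) = 3, so the eigenspace has dimension 5 - 3 = 2: the geometric multiplicity is 2.

Since 2 < 4, A is not diagonalizable.

algebraic multiplicity 4, geometric multiplicity 2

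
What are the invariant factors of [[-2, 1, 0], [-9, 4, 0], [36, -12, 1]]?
x - 1, (x - 1)^2

The Jordan structure of A has elementary divisors (x - 1)^2, (x - 1). Arranging the block sizes at each eigenvalue in decreasing order and taking row products gives the invariant factors.

Invariant factors (smallest first, each dividing the next): x - 1, (x - 1)^2.

Check: the last factor (x - 1)^2 is the minimal polynomial, and the product (x - 1)^3 is the characteristic polynomial.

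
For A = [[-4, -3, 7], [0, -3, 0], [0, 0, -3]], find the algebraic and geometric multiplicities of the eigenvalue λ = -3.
algebraic multiplicity 2, geometric multiplicity 2

The characteristic polynomial is (x + 3)^2(x + 4), so the factor x + 3 appears with exponent 2: the algebraic multiplicity is 2.

rank(A + 3I) = 1, so the eigenspace has dimension 3 - 1 = 2: the geometric multiplicity is 2.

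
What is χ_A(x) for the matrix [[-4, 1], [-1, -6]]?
χ_A(x) = (x + 5)^2

xI - A = [[x + 4, -1], [1, x + 6]].

Expanding det(xI - A) along the first row:
det(xI - A) = + (x + 4)·det([[x + 6]]) - (-1)·det([[1]]).

Evaluating gives χ_A(x) = x^2 + 10x + 25 = (x + 5)^2.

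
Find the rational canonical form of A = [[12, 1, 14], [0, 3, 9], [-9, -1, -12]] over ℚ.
R = [[0, 0, -27], [1, 0, 9], [0, 1, 3]]

The invariant factors of A (the non-unit diagonal entries of the Smith normal form of xI - A over ℚ[x]) are (x - 3)^2(x + 3), each dividing the next. The characteristic polynomial is their product, (x - 3)^2(x + 3).

The rational canonical form is the block-diagonal matrix of companion matrices C(f_i):
R = [[0, 0, -27], [1, 0, 9], [0, 1, 3]].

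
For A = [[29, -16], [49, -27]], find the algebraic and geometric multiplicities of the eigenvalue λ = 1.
algebraic multiplicity 2, geometric multiplicity 1

The characteristic polynomial is (x - 1)^2, so the factor x - 1 appears with exponent 2: the algebraic multiplicity is 2.

rank(A - I) = 1, so the eigenspace has dimension 2 - 1 = 1: the geometric multiplicity is 1.

Since 1 < 2, A is not diagonalizable.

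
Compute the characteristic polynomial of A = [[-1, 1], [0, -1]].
xI - A = [[x + 1, -1], [0, x + 1]].

Expanding det(xI - A) along the first row:
det(xI - A) = + (x + 1)·det([[x + 1]]) - (-1)·det([[0]]).

Evaluating gives χ_A(x) = x^2 + 2x + 1 = (x + 1)^2.

χ_A(x) = (x + 1)^2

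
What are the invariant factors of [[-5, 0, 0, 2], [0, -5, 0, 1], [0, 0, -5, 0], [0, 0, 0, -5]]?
x + 5, x + 5, (x + 5)^2

The Jordan structure of A has elementary divisors (x + 5)^2, (x + 5), (x + 5). Arranging the block sizes at each eigenvalue in decreasing order and taking row products gives the invariant factors.

Invariant factors (smallest first, each dividing the next): x + 5, x + 5, (x + 5)^2.

Check: the last factor (x + 5)^2 is the minimal polynomial, and the product (x + 5)^4 is the characteristic polynomial.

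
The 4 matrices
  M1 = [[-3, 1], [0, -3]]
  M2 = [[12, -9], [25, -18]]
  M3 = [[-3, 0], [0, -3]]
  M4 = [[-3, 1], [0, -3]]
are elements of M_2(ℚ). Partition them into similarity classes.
Characteristic polynomials: χ_{M1} = (x + 3)^2, χ_{M2} = (x + 3)^2, χ_{M3} = (x + 3)^2, χ_{M4} = (x + 3)^2.

{M1, M2, M4}: invariant factors (x + 3)^2.

{M3}: invariant factors x + 3, x + 3.

Matrices are similar if and only if their invariant-factor lists agree; the partition into similarity classes is {M1, M2, M4}, {M3}.

2 classes: {M1, M2, M4}, {M3}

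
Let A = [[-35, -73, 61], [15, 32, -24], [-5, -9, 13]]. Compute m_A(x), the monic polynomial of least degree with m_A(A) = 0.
m_A(x) = x(x - 5)^2

The characteristic polynomial factors as x(x - 5)^2. The minimal polynomial is ∏(x - λ)^{k_λ} where k_λ is the size of the largest Jordan block at λ.

For λ = 0: rank(A) = 2, and the largest Jordan block has size 1 (the smallest k with rank(A^k) = rank(A^(k+1))).
For λ = 5: rank(A - 5I) = 2, and the largest Jordan block has size 2 (the smallest k with rank((A - 5I)^k) = rank((A - 5I)^(k+1))).

So m_A(x) = x(x - 5)^2.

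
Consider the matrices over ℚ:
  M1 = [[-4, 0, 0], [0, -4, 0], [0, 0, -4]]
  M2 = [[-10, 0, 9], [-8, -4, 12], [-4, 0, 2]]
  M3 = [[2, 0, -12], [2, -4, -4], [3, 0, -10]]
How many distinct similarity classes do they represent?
2 classes: {M1}, {M2, M3}

Characteristic polynomials: χ_{M1} = (x + 4)^3, χ_{M2} = (x + 4)^3, χ_{M3} = (x + 4)^3.

{M1}: invariant factors x + 4, x + 4, x + 4.

{M2, M3}: invariant factors x + 4, (x + 4)^2.

Matrices are similar if and only if their invariant-factor lists agree; the partition into similarity classes is {M1}, {M2, M3}.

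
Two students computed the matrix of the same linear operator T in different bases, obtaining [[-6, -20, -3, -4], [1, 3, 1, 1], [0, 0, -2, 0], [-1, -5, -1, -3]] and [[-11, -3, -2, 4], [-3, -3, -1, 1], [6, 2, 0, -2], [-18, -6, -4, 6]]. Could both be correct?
Yes.

Two matrices over a field are similar if and only if they have the same invariant factors.

Both A and B have characteristic polynomial (x + 2)^4 and minimal polynomial (x + 2)^3. Computing further, both have invariant factors x + 2, (x + 2)^3. Hence A and B are similar.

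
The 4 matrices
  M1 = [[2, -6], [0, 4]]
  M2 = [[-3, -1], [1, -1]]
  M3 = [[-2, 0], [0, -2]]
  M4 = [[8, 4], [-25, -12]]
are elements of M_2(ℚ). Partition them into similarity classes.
Characteristic polynomials: χ_{M1} = (x - 4)(x - 2), χ_{M2} = (x + 2)^2, χ_{M3} = (x + 2)^2, χ_{M4} = (x + 2)^2.

{M1}: invariant factors (x - 4)(x - 2).

{M2, M4}: invariant factors (x + 2)^2.

{M3}: invariant factors x + 2, x + 2.

Matrices are similar if and only if their invariant-factor lists agree; the partition into similarity classes is {M1}, {M2, M4}, {M3}.

3 classes: {M1}, {M2, M4}, {M3}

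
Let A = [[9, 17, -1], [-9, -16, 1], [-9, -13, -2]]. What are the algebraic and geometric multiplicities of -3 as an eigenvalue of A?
algebraic multiplicity 3, geometric multiplicity 1

The characteristic polynomial is (x + 3)^3, so the factor x + 3 appears with exponent 3: the algebraic multiplicity is 3.

rank(A + 3I) = 2, so the eigenspace has dimension 3 - 2 = 1: the geometric multiplicity is 1.

Since 1 < 3, A is not diagonalizable.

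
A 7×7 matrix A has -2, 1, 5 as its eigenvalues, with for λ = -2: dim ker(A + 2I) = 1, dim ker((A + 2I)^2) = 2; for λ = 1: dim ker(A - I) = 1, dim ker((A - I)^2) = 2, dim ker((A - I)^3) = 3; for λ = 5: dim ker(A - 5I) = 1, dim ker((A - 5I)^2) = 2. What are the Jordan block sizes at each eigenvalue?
Jordan blocks: (-2, 2), (1, 3), (5, 2)

λ = -2: successive nullity increments [1, 1] count blocks of size ≥ k; block sizes are [2].
λ = 1: successive nullity increments [1, 1, 1] count blocks of size ≥ k; block sizes are [3].
λ = 5: successive nullity increments [1, 1] count blocks of size ≥ k; block sizes are [2].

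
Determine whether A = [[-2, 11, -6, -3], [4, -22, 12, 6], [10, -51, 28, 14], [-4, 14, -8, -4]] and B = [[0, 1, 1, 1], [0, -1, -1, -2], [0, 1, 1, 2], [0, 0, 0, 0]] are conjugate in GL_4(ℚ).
Two matrices over a field are similar if and only if they have the same invariant factors.

Both A and B have characteristic polynomial x^4 and minimal polynomial x^2. Computing further, both have invariant factors x^2, x^2. Hence A and B are similar.

Yes.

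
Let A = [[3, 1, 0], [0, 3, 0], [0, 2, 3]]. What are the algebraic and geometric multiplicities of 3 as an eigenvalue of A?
The characteristic polynomial is (x - 3)^3, so the factor x - 3 appears with exponent 3: the algebraic multiplicity is 3.

rank(A - 3I) = 1, so the eigenspace has dimension 3 - 1 = 2: the geometric multiplicity is 2.

Since 2 < 3, A is not diagonalizable.

algebraic multiplicity 3, geometric multiplicity 2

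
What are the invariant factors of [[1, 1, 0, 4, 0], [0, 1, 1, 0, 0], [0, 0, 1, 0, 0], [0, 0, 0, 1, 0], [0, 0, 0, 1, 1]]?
The Jordan structure of A has elementary divisors (x - 1)^3, (x - 1)^2. Arranging the block sizes at each eigenvalue in decreasing order and taking row products gives the invariant factors.

Invariant factors (smallest first, each dividing the next): (x - 1)^2, (x - 1)^3.

Check: the last factor (x - 1)^3 is the minimal polynomial, and the product (x - 1)^5 is the characteristic polynomial.

(x - 1)^2, (x - 1)^3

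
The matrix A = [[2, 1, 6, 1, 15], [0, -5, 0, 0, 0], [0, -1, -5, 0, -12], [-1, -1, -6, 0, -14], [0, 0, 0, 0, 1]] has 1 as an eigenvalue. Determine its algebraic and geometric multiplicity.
The characteristic polynomial is (x - 1)^3(x + 5)^2, so the factor x - 1 appears with exponent 3: the algebraic multiplicity is 3.

rank(A - I) = 4, so the eigenspace has dimension 5 - 4 = 1: the geometric multiplicity is 1.

Since 1 < 3, A is not diagonalizable.

algebraic multiplicity 3, geometric multiplicity 1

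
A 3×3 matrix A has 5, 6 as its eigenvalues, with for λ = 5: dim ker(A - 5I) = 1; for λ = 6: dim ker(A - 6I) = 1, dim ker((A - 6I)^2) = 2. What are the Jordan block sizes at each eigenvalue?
Jordan blocks: (5, 1), (6, 2)

λ = 5: successive nullity increments [1] count blocks of size ≥ k; block sizes are [1].
λ = 6: successive nullity increments [1, 1] count blocks of size ≥ k; block sizes are [2].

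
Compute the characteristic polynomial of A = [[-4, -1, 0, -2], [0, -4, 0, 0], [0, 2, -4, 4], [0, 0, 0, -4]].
xI - A = [[x + 4, 1, 0, 2], [0, x + 4, 0, 0], [0, -2, x + 4, -4], [0, 0, 0, x + 4]].

Expanding det(xI - A) along the first row:
det(xI - A) = + (x + 4)·det([[x + 4, 0, 0], [-2, x + 4, -4], [0, 0, x + 4]]) - (1)·det([[0, 0, 0], [0, x + 4, -4], [0, 0, x + 4]]) + (0)·det([[0, x + 4, 0], [0, -2, -4], [0, 0, x + 4]]) - (2)·det([[0, x + 4, 0], [0, -2, x + 4], [0, 0, 0]]).

Evaluating gives χ_A(x) = x^4 + 16x^3 + 96x^2 + 256x + 256 = (x + 4)^4.

χ_A(x) = (x + 4)^4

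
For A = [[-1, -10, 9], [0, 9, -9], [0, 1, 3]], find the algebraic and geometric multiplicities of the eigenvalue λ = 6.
algebraic multiplicity 2, geometric multiplicity 1

The characteristic polynomial is (x - 6)^2(x + 1), so the factor x - 6 appears with exponent 2: the algebraic multiplicity is 2.

rank(A - 6I) = 2, so the eigenspace has dimension 3 - 2 = 1: the geometric multiplicity is 1.

Since 1 < 2, A is not diagonalizable.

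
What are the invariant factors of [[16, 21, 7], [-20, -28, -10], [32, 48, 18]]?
The Jordan structure of A has elementary divisors (x - 2)^2, (x - 2). Arranging the block sizes at each eigenvalue in decreasing order and taking row products gives the invariant factors.

Invariant factors (smallest first, each dividing the next): x - 2, (x - 2)^2.

Check: the last factor (x - 2)^2 is the minimal polynomial, and the product (x - 2)^3 is the characteristic polynomial.

x - 2, (x - 2)^2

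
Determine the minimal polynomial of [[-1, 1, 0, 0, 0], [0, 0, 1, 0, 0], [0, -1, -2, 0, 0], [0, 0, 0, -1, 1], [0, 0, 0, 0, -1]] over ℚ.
m_A(x) = (x + 1)^3

The characteristic polynomial factors as (x + 1)^5. The minimal polynomial is ∏(x - λ)^{k_λ} where k_λ is the size of the largest Jordan block at λ.

For λ = -1: rank(A + I) = 3, and the largest Jordan block has size 3 (the smallest k with rank((A + I)^k) = rank((A + I)^(k+1))).

So m_A(x) = (x + 1)^3.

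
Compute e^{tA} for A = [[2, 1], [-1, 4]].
A has Jordan form J = [[3, 1], [0, 3]] with A = PJP^{-1}, so e^{tA} = P e^{tJ} P^{-1}.

For a Jordan block J_k(λ), e^{tJ_k(λ)} = e^{λt} · (I + tN + t^2 N^2/2! + ... + t^{k-1} N^{k-1}/(k-1)!) where N is the nilpotent superdiagonal part.

Assembling the blocks and conjugating back gives the entries of e^{tA} as shown above.

e^{tA} = [[(1 - t)*e^{3*t}, t*e^{3*t}], [-t*e^{3*t}, (t + 1)*e^{3*t}]]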